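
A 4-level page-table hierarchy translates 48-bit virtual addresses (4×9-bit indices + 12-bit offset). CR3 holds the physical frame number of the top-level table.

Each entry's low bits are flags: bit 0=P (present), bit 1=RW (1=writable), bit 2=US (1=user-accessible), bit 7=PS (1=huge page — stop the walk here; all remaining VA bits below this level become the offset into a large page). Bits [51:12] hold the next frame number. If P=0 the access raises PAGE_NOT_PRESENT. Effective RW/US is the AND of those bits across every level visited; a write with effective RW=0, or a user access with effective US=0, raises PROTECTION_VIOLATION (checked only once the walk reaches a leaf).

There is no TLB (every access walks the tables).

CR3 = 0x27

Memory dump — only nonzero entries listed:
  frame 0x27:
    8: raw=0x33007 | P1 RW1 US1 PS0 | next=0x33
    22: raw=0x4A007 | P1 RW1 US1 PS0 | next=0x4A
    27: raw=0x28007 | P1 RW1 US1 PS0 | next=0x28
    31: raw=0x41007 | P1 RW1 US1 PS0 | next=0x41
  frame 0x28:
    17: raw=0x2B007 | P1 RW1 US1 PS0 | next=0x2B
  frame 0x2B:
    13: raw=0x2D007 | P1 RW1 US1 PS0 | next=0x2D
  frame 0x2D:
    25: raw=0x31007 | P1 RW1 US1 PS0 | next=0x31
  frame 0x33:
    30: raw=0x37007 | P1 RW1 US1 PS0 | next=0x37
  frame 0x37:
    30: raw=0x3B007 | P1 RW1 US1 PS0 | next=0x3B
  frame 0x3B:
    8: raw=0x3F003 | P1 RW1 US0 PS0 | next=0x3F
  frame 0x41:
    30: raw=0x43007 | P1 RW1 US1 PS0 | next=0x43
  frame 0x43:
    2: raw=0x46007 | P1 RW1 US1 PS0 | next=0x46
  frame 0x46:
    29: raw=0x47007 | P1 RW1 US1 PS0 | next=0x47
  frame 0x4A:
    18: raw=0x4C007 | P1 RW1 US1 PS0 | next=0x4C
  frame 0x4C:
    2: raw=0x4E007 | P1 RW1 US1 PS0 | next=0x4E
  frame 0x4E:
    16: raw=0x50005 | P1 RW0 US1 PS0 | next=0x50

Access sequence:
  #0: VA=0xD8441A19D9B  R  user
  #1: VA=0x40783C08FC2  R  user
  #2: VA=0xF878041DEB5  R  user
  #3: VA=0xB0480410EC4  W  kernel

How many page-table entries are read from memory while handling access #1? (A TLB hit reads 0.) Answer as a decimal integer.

Walk each access:
#0 VA=0xD8441A19D9B (r,user):
  lvl0: tbl 0x27, slot 27 ⇒ 0x28007 (P1/RW1/US1/PS0)
  lvl1: tbl 0x28, slot 17 ⇒ 0x2B007 (P1/RW1/US1/PS0)
  lvl2: tbl 0x2B, slot 13 ⇒ 0x2D007 (P1/RW1/US1/PS0)
  lvl3: tbl 0x2D, slot 25 ⇒ 0x31007 (P1/RW1/US1/PS0)
  ✓ 0x31D9B  — 4 lookups
#1 VA=0x40783C08FC2 (r,user):
  lvl0: tbl 0x27, slot 8 ⇒ 0x33007 (P1/RW1/US1/PS0)
  lvl1: tbl 0x33, slot 30 ⇒ 0x37007 (P1/RW1/US1/PS0)
  lvl2: tbl 0x37, slot 30 ⇒ 0x3B007 (P1/RW1/US1/PS0)
  lvl3: tbl 0x3B, slot 8 ⇒ 0x3F003 (P1/RW1/US0/PS0)
  ✗ PROTECTION_VIOLATION  [4 reads]
#2 VA=0xF878041DEB5 (r,user):
  lvl0: tbl 0x27, slot 31 ⇒ 0x41007 (P1/RW1/US1/PS0)
  lvl1: tbl 0x41, slot 30 ⇒ 0x43007 (P1/RW1/US1/PS0)
  lvl2: tbl 0x43, slot 2 ⇒ 0x46007 (P1/RW1/US1/PS0)
  lvl3: tbl 0x46, slot 29 ⇒ 0x47007 (P1/RW1/US1/PS0)
  ✓ 0x47EB5  — 4 lookups
#3 VA=0xB0480410EC4 (w,kernel):
  lvl0: tbl 0x27, slot 22 ⇒ 0x4A007 (P1/RW1/US1/PS0)
  lvl1: tbl 0x4A, slot 18 ⇒ 0x4C007 (P1/RW1/US1/PS0)
  lvl2: tbl 0x4C, slot 2 ⇒ 0x4E007 (P1/RW1/US1/PS0)
  lvl3: tbl 0x4E, slot 16 ⇒ 0x50005 (P1/RW0/US1/PS0)
  ✗ PROTECTION_VIOLATION  [4 reads]

Entries read for #1: 4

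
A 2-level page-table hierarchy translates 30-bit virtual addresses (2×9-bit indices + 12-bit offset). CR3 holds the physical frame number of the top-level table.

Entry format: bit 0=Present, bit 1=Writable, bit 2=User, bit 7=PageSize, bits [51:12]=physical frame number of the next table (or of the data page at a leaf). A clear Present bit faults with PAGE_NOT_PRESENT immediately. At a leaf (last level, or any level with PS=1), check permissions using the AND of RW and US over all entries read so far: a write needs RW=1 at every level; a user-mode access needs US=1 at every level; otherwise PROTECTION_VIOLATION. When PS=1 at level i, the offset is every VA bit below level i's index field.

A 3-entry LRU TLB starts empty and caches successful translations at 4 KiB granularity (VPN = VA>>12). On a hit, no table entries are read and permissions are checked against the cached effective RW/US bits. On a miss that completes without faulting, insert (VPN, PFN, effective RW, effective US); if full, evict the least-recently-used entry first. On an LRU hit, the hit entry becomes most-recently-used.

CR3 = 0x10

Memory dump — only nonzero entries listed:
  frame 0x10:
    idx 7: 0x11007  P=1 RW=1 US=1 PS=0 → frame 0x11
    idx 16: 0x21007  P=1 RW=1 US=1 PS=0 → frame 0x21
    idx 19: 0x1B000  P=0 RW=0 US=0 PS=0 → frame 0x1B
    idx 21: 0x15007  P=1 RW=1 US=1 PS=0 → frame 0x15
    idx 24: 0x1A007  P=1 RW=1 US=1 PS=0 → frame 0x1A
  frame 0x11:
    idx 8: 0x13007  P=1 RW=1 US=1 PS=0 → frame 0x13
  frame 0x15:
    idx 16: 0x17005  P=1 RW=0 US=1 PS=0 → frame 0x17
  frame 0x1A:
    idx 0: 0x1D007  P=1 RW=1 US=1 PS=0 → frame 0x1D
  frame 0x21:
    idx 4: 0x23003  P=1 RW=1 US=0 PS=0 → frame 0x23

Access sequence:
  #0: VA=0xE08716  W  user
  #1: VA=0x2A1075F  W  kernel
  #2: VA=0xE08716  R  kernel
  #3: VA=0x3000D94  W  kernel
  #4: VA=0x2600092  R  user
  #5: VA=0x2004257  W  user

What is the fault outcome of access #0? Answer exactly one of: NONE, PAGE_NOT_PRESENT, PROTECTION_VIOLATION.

Trace:
#0 VA=0xE08716 (w,user):
  L0: frame=0x10 idx=7 entry=0x11007 [P=1 RW=1 US=1 PS=0]
  L1: frame=0x11 idx=8 entry=0x13007 [P=1 RW=1 US=1 PS=0]
  → PA=0x13716  (2 entries read)
#1 VA=0x2A1075F (w,kernel):
  L0: frame=0x10 idx=21 entry=0x15007 [P=1 RW=1 US=1 PS=0]
  L1: frame=0x15 idx=16 entry=0x17005 [P=1 RW=0 US=1 PS=0]
  ✗ PROTECTION_VIOLATION  [2 reads]
#2 VA=0xE08716 (r,kernel):
  TLB hit vpn=0xE08 → PA=0x13716
#3 VA=0x3000D94 (w,kernel):
  L0: frame=0x10 idx=24 entry=0x1A007 [P=1 RW=1 US=1 PS=0]
  L1: frame=0x1A idx=0 entry=0x1D007 [P=1 RW=1 US=1 PS=0]
  → PA=0x1DD94  (2 entries read)
#4 VA=0x2600092 (r,user):
  L0: frame=0x10 idx=19 entry=0x1B000 [P=0 RW=0 US=0 PS=0]
  ✗ PAGE_NOT_PRESENT  [1 reads]
#5 VA=0x2004257 (w,user):
  L0: frame=0x10 idx=16 entry=0x21007 [P=1 RW=1 US=1 PS=0]
  L1: frame=0x21 idx=4 entry=0x23003 [P=1 RW=1 US=0 PS=0]
  ✗ PROTECTION_VIOLATION  [2 reads]

Access #0 fault: NONE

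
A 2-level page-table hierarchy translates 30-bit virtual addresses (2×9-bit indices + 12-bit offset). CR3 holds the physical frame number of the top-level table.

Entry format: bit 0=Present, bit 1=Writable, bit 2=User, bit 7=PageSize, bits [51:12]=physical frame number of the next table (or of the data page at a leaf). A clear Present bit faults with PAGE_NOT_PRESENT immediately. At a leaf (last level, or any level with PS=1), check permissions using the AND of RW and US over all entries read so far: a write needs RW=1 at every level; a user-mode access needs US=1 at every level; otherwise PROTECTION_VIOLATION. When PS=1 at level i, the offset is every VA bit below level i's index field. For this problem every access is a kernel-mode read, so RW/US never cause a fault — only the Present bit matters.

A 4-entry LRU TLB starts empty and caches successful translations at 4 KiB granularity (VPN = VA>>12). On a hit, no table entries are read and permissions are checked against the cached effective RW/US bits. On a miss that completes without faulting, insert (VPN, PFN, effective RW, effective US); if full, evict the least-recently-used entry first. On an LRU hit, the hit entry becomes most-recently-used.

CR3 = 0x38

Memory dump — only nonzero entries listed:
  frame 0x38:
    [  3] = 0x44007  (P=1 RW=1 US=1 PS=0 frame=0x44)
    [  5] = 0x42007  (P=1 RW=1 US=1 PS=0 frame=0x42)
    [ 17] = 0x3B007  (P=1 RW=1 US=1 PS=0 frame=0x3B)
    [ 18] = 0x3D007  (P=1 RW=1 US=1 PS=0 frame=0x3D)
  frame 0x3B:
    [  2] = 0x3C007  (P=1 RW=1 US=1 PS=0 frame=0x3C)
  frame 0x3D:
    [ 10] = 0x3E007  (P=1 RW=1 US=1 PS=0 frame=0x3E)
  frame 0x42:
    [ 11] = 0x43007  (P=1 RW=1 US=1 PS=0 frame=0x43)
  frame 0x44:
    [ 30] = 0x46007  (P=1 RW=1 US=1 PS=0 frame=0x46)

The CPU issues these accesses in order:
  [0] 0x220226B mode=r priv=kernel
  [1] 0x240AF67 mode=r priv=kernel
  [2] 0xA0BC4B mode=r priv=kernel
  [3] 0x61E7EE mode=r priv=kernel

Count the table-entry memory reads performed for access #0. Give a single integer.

Trace:
#0 VA=0x220226B (r,kernel):
  L0: frame=0x38 idx=17 entry=0x3B007 [P=1 RW=1 US=1 PS=0]
  L1: frame=0x3B idx=2 entry=0x3C007 [P=1 RW=1 US=1 PS=0]
  ✓ 0x3C26B  — 2 lookups
#1 VA=0x240AF67 (r,kernel):
  L0: frame=0x38 idx=18 entry=0x3D007 [P=1 RW=1 US=1 PS=0]
  L1: frame=0x3D idx=10 entry=0x3E007 [P=1 RW=1 US=1 PS=0]
  ✓ 0x3EF67  — 2 lookups
#2 VA=0xA0BC4B (r,kernel):
  L0: frame=0x38 idx=5 entry=0x42007 [P=1 RW=1 US=1 PS=0]
  L1: frame=0x42 idx=11 entry=0x43007 [P=1 RW=1 US=1 PS=0]
  ✓ 0x43C4B  — 2 lookups
#3 VA=0x61E7EE (r,kernel):
  L0: frame=0x38 idx=3 entry=0x44007 [P=1 RW=1 US=1 PS=0]
  L1: frame=0x44 idx=30 entry=0x46007 [P=1 RW=1 US=1 PS=0]
  ✓ 0x467EE  — 2 lookups

Entries read for #0: 2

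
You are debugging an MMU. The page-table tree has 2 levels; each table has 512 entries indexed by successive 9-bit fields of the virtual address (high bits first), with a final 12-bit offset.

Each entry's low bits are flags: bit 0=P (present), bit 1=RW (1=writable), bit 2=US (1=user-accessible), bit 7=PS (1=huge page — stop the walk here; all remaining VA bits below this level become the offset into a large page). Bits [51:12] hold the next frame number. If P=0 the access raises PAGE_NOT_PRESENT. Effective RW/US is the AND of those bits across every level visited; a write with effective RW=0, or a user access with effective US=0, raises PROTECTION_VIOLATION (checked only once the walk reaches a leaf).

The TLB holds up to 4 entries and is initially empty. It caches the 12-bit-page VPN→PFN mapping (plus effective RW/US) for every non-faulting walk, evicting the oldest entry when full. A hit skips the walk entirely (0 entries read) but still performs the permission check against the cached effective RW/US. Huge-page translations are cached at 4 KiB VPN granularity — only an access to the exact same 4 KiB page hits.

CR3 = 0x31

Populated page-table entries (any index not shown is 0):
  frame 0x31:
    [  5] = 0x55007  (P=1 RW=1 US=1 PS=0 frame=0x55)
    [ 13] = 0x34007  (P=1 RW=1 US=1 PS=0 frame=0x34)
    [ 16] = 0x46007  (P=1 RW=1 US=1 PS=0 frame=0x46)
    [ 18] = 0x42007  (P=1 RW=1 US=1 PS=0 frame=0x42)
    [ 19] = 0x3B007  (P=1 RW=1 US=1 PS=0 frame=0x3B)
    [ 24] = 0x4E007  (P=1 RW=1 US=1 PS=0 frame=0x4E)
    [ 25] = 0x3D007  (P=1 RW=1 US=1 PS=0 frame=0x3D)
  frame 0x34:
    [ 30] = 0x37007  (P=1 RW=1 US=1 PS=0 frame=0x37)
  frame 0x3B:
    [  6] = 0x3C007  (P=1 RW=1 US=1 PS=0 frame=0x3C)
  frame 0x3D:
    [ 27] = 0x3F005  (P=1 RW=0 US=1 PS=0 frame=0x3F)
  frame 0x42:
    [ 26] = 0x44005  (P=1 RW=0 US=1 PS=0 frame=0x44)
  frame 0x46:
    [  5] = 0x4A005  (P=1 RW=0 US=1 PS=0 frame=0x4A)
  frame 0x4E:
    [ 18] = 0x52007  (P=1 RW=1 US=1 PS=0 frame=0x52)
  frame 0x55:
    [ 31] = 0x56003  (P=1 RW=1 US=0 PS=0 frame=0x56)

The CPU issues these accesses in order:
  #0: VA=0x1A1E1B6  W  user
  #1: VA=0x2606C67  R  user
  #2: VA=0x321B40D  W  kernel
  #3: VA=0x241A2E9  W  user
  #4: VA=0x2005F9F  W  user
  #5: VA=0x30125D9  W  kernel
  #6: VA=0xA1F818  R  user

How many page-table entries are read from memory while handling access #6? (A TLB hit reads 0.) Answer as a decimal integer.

Per-access translation:
#0 VA=0x1A1E1B6 (w,user):
  L0 @0x31[13] → 0x34007  P=1,RW=1,US=1,PS=0
  L1 @0x34[30] → 0x37007  P=1,RW=1,US=1,PS=0
  → PA=0x371B6  (2 entries read)
#1 VA=0x2606C67 (r,user):
  L0 @0x31[19] → 0x3B007  P=1,RW=1,US=1,PS=0
  L1 @0x3B[6] → 0x3C007  P=1,RW=1,US=1,PS=0
  → PA=0x3CC67  (2 entries read)
#2 VA=0x321B40D (w,kernel):
  L0 @0x31[25] → 0x3D007  P=1,RW=1,US=1,PS=0
  L1 @0x3D[27] → 0x3F005  P=1,RW=0,US=1,PS=0
  ✗ PROTECTION_VIOLATION  [2 reads]
#3 VA=0x241A2E9 (w,user):
  L0 @0x31[18] → 0x42007  P=1,RW=1,US=1,PS=0
  L1 @0x42[26] → 0x44005  P=1,RW=0,US=1,PS=0
  ✗ PROTECTION_VIOLATION  [2 reads]
#4 VA=0x2005F9F (w,user):
  L0 @0x31[16] → 0x46007  P=1,RW=1,US=1,PS=0
  L1 @0x46[5] → 0x4A005  P=1,RW=0,US=1,PS=0
  ✗ PROTECTION_VIOLATION  [2 reads]
#5 VA=0x30125D9 (w,kernel):
  L0 @0x31[24] → 0x4E007  P=1,RW=1,US=1,PS=0
  L1 @0x4E[18] → 0x52007  P=1,RW=1,US=1,PS=0
  → PA=0x525D9  (2 entries read)
#6 VA=0xA1F818 (r,user):
  L0 @0x31[5] → 0x55007  P=1,RW=1,US=1,PS=0
  L1 @0x55[31] → 0x56003  P=1,RW=1,US=0,PS=0
  ✗ PROTECTION_VIOLATION  [2 reads]

Entries read for #6: 2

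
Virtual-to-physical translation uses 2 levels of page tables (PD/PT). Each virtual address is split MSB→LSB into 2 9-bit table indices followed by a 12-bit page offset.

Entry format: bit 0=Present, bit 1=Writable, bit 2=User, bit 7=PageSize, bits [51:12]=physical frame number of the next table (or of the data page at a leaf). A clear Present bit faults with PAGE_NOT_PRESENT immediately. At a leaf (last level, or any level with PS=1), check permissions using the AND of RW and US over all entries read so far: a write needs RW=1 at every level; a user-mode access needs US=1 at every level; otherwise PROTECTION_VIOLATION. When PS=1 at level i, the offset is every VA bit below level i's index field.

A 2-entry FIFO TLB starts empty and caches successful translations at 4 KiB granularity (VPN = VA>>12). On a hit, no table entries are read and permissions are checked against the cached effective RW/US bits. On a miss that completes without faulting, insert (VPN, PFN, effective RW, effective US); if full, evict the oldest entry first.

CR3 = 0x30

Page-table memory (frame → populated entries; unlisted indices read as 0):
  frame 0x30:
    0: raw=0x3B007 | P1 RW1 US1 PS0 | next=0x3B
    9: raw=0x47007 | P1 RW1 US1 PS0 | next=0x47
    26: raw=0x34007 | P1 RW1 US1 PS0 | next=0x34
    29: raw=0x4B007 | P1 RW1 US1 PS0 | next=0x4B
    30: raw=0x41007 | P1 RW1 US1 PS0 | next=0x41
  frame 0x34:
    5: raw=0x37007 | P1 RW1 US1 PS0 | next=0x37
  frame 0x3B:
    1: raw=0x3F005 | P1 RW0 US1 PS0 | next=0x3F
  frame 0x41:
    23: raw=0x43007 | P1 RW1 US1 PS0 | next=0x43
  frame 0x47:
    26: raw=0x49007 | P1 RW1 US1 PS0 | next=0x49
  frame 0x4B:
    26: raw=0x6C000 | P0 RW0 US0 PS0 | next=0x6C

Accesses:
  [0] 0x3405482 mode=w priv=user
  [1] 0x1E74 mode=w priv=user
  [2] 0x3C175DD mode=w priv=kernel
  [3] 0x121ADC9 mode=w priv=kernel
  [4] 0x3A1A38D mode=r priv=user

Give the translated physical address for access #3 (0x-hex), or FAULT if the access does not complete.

Trace:
#0 VA=0x3405482 (w,user):
  lvl0: tbl 0x30, slot 26 ⇒ 0x34007 (P1/RW1/US1/PS0)
  lvl1: tbl 0x34, slot 5 ⇒ 0x37007 (P1/RW1/US1/PS0)
  → PA=0x37482  (2 entries read)
#1 VA=0x1E74 (w,user):
  lvl0: tbl 0x30, slot 0 ⇒ 0x3B007 (P1/RW1/US1/PS0)
  lvl1: tbl 0x3B, slot 1 ⇒ 0x3F005 (P1/RW0/US1/PS0)
  ⇒ fault: PROTECTION_VIOLATION  — 2 lookups
#2 VA=0x3C175DD (w,kernel):
  lvl0: tbl 0x30, slot 30 ⇒ 0x41007 (P1/RW1/US1/PS0)
  lvl1: tbl 0x41, slot 23 ⇒ 0x43007 (P1/RW1/US1/PS0)
  → PA=0x435DD  (2 entries read)
#3 VA=0x121ADC9 (w,kernel):
  lvl0: tbl 0x30, slot 9 ⇒ 0x47007 (P1/RW1/US1/PS0)
  lvl1: tbl 0x47, slot 26 ⇒ 0x49007 (P1/RW1/US1/PS0)
  → PA=0x49DC9  (2 entries read)
#4 VA=0x3A1A38D (r,user):
  lvl0: tbl 0x30, slot 29 ⇒ 0x4B007 (P1/RW1/US1/PS0)
  lvl1: tbl 0x4B, slot 26 ⇒ 0x6C000 (P0/RW0/US0/PS0)
  ⇒ fault: PAGE_NOT_PRESENT  — 2 lookups

Access #3 PA: 0x49DC9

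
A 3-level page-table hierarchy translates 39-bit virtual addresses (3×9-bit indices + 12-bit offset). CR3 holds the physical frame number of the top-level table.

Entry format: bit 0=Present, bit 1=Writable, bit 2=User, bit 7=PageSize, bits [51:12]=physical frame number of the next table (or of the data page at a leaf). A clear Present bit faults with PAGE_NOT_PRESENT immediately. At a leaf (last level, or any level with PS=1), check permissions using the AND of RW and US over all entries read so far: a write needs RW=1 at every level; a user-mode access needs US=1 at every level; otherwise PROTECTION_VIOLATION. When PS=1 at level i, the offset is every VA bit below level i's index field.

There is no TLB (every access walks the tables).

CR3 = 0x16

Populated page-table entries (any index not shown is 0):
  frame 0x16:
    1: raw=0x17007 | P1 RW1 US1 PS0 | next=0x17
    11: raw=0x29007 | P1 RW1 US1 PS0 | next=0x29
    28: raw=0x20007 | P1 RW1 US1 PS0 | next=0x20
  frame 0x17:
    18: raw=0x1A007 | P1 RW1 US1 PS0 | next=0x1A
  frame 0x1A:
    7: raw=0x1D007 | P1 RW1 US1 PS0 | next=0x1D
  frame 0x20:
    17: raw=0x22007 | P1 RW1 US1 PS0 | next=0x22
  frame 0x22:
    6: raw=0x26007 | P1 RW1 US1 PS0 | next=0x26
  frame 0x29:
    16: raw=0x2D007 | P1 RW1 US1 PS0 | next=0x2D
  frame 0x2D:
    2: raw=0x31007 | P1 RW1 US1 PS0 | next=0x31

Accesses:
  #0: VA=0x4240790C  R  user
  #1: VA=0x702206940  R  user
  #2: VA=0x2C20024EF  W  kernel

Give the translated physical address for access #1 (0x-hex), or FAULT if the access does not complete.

Walk each access:
#0 VA=0x4240790C (r,user):
  L0: frame=0x16 idx=1 entry=0x17007 [P=1 RW=1 US=1 PS=0]
  L1: frame=0x17 idx=18 entry=0x1A007 [P=1 RW=1 US=1 PS=0]
  L2: frame=0x1A idx=7 entry=0x1D007 [P=1 RW=1 US=1 PS=0]
  ⇒ phys 0x1D90C  [3 reads]
#1 VA=0x702206940 (r,user):
  L0: frame=0x16 idx=28 entry=0x20007 [P=1 RW=1 US=1 PS=0]
  L1: frame=0x20 idx=17 entry=0x22007 [P=1 RW=1 US=1 PS=0]
  L2: frame=0x22 idx=6 entry=0x26007 [P=1 RW=1 US=1 PS=0]
  ⇒ phys 0x26940  [3 reads]
#2 VA=0x2C20024EF (w,kernel):
  L0: frame=0x16 idx=11 entry=0x29007 [P=1 RW=1 US=1 PS=0]
  L1: frame=0x29 idx=16 entry=0x2D007 [P=1 RW=1 US=1 PS=0]
  L2: frame=0x2D idx=2 entry=0x31007 [P=1 RW=1 US=1 PS=0]
  ⇒ phys 0x314EF  [3 reads]

Access #1 PA: 0x26940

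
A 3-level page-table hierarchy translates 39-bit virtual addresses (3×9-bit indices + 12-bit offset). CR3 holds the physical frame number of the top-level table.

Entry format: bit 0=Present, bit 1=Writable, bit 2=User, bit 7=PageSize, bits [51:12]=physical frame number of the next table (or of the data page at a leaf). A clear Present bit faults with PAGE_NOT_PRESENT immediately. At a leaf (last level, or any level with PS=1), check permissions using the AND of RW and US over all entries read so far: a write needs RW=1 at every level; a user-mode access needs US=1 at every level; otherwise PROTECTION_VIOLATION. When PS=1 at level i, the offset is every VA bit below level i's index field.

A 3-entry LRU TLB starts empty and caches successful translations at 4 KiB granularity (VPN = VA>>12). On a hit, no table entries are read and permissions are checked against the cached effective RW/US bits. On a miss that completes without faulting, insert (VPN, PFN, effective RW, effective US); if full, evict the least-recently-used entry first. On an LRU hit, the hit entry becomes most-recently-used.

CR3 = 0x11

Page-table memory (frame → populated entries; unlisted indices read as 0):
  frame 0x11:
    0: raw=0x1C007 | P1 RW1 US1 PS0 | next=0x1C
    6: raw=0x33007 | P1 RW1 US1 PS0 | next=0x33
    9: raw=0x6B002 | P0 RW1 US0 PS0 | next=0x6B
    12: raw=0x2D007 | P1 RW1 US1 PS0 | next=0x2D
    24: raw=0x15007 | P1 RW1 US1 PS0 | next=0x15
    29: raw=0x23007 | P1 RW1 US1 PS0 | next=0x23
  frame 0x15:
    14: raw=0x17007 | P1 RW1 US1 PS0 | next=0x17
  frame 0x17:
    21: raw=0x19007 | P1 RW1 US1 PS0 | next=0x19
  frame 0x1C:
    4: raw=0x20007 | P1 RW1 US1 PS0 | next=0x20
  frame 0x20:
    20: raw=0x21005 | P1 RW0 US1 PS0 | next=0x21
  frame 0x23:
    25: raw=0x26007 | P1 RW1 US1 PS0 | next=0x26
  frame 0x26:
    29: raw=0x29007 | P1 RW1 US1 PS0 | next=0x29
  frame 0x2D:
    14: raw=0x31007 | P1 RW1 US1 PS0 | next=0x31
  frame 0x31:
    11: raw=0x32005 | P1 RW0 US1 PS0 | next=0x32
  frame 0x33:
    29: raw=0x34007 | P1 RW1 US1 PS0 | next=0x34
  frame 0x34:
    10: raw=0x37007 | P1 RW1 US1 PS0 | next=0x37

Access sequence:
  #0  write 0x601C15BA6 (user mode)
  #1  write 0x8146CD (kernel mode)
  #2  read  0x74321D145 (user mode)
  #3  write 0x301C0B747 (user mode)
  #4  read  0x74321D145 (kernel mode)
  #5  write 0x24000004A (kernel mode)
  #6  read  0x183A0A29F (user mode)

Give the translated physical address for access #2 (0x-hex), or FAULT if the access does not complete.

Per-access translation:
#0 VA=0x601C15BA6 (w,user):
  [0] read 0x11 idx=24: raw=0x15007 flags P=1 W=1 U=1 S=0
  [1] read 0x15 idx=14: raw=0x17007 flags P=1 W=1 U=1 S=0
  [2] read 0x17 idx=21: raw=0x19007 flags P=1 W=1 U=1 S=0
  ⇒ phys 0x19BA6  [3 reads]
#1 VA=0x8146CD (w,kernel):
  [0] read 0x11 idx=0: raw=0x1C007 flags P=1 W=1 U=1 S=0
  [1] read 0x1C idx=4: raw=0x20007 flags P=1 W=1 U=1 S=0
  [2] read 0x20 idx=20: raw=0x21005 flags P=1 W=0 U=1 S=0
  ⇒ fault: PROTECTION_VIOLATION  — 3 lookups
#2 VA=0x74321D145 (r,user):
  [0] read 0x11 idx=29: raw=0x23007 flags P=1 W=1 U=1 S=0
  [1] read 0x23 idx=25: raw=0x26007 flags P=1 W=1 U=1 S=0
  [2] read 0x26 idx=29: raw=0x29007 flags P=1 W=1 U=1 S=0
  ⇒ phys 0x29145  [3 reads]
#3 VA=0x301C0B747 (w,user):
  [0] read 0x11 idx=12: raw=0x2D007 flags P=1 W=1 U=1 S=0
  [1] read 0x2D idx=14: raw=0x31007 flags P=1 W=1 U=1 S=0
  [2] read 0x31 idx=11: raw=0x32005 flags P=1 W=0 U=1 S=0
  ⇒ fault: PROTECTION_VIOLATION  — 3 lookups
#4 VA=0x74321D145 (r,kernel):
  TLB hit vpn=0x74321D → PA=0x29145
#5 VA=0x24000004A (w,kernel):
  [0] read 0x11 idx=9: raw=0x6B002 flags P=0 W=1 U=0 S=0
  ⇒ fault: PAGE_NOT_PRESENT  — 1 lookups
#6 VA=0x183A0A29F (r,user):
  [0] read 0x11 idx=6: raw=0x33007 flags P=1 W=1 U=1 S=0
  [1] read 0x33 idx=29: raw=0x34007 flags P=1 W=1 U=1 S=0
  [2] read 0x34 idx=10: raw=0x37007 flags P=1 W=1 U=1 S=0
  ⇒ phys 0x3729F  [3 reads]

Access #2 PA: 0x29145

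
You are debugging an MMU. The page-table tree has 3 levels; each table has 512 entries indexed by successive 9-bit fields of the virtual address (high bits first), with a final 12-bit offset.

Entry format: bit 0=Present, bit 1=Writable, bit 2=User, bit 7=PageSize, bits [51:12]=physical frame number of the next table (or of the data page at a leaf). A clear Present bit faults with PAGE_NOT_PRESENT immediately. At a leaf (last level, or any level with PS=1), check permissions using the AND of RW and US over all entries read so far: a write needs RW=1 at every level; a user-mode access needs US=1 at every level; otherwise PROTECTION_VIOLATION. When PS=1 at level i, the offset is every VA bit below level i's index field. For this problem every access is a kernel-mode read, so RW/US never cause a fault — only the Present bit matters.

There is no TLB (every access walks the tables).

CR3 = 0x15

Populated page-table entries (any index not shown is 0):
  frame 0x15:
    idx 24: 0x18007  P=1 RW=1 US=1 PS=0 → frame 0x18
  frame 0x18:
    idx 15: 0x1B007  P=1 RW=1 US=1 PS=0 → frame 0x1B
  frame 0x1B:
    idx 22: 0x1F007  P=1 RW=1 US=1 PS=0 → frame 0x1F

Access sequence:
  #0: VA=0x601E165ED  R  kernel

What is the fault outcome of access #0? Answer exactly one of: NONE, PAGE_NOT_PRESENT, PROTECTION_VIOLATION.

Per-access translation:
#0 VA=0x601E165ED (r,kernel):
  L0 @0x15[24] → 0x18007  P=1,RW=1,US=1,PS=0
  L1 @0x18[15] → 0x1B007  P=1,RW=1,US=1,PS=0
  L2 @0x1B[22] → 0x1F007  P=1,RW=1,US=1,PS=0
  → PA=0x1F5ED  (3 entries read)

Access #0 fault: NONE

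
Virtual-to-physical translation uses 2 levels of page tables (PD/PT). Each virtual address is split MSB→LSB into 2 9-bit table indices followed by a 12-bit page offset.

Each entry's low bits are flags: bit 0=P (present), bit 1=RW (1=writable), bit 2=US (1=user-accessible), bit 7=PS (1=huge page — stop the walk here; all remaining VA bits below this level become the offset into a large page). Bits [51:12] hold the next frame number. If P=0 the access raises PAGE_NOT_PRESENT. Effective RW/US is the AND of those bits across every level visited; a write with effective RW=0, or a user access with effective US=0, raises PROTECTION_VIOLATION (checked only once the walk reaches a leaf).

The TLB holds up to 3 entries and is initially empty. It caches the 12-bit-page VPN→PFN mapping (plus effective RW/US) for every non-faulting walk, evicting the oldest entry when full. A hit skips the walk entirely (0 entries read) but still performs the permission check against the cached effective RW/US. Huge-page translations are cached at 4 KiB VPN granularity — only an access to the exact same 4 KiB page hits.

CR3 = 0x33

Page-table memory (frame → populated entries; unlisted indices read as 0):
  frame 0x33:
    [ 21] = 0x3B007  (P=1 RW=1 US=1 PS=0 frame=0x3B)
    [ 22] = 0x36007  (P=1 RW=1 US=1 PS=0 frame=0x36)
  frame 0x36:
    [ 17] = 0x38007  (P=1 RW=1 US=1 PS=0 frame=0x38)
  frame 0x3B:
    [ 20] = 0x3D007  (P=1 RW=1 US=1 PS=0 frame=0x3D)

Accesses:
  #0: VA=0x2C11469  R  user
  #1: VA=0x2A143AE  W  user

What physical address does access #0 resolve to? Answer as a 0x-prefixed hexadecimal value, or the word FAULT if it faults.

Walk each access:
#0 VA=0x2C11469 (r,user):
  lvl0: tbl 0x33, slot 22 ⇒ 0x36007 (P1/RW1/US1/PS0)
  lvl1: tbl 0x36, slot 17 ⇒ 0x38007 (P1/RW1/US1/PS0)
  ✓ 0x38469  — 2 lookups
#1 VA=0x2A143AE (w,user):
  lvl0: tbl 0x33, slot 21 ⇒ 0x3B007 (P1/RW1/US1/PS0)
  lvl1: tbl 0x3B, slot 20 ⇒ 0x3D007 (P1/RW1/US1/PS0)
  ✓ 0x3D3AE  — 2 lookups

Access #0 PA: 0x38469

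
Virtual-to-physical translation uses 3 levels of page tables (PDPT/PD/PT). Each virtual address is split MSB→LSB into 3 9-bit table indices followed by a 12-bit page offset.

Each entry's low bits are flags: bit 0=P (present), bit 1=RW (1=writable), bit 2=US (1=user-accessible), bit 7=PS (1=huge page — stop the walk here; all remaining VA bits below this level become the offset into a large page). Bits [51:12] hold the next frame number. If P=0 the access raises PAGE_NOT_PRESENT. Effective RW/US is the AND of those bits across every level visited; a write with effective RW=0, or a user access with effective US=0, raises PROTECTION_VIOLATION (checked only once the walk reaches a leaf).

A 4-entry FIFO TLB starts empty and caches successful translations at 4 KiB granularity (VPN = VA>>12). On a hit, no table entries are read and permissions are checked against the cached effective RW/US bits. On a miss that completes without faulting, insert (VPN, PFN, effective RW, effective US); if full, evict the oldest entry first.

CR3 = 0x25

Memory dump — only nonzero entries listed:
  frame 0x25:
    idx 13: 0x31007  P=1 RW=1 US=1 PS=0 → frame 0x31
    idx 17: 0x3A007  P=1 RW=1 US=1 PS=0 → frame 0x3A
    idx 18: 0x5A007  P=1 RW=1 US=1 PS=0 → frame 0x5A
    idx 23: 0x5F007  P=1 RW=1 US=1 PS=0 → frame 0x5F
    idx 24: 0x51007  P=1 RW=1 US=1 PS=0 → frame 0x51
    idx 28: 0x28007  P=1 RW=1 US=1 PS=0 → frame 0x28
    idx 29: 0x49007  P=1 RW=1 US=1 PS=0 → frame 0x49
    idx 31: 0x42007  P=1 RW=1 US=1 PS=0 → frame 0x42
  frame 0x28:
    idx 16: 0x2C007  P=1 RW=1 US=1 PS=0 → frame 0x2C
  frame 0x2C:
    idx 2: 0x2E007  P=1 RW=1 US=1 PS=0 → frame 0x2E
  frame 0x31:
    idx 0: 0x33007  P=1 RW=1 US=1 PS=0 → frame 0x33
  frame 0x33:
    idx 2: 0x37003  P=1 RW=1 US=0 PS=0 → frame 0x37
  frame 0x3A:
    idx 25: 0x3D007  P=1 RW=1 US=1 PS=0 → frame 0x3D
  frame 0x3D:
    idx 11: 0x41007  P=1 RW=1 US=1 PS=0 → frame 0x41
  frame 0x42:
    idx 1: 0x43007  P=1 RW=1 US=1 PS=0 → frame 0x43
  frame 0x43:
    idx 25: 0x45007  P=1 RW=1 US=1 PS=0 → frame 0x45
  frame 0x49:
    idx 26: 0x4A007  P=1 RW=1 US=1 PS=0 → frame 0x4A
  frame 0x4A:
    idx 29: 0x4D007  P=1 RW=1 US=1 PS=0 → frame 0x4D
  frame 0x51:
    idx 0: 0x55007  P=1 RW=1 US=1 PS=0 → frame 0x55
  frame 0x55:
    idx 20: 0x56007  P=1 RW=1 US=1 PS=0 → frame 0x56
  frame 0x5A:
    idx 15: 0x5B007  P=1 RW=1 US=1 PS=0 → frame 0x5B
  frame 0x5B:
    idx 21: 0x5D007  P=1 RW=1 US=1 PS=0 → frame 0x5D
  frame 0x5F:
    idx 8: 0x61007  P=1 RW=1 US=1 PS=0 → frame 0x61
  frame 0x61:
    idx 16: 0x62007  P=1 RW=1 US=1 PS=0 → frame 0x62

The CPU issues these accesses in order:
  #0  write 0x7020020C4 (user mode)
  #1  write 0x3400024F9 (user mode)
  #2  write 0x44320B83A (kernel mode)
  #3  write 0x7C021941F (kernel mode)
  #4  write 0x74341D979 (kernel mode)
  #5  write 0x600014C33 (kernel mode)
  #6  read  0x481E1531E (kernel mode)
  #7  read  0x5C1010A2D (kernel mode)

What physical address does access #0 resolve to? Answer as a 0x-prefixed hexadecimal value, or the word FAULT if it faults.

Trace:
#0 VA=0x7020020C4 (w,user):
  [0] read 0x25 idx=28: raw=0x28007 flags P=1 W=1 U=1 S=0
  [1] read 0x28 idx=16: raw=0x2C007 flags P=1 W=1 U=1 S=0
  [2] read 0x2C idx=2: raw=0x2E007 flags P=1 W=1 U=1 S=0
  ✓ 0x2E0C4  — 3 lookups
#1 VA=0x3400024F9 (w,user):
  [0] read 0x25 idx=13: raw=0x31007 flags P=1 W=1 U=1 S=0
  [1] read 0x31 idx=0: raw=0x33007 flags P=1 W=1 U=1 S=0
  [2] read 0x33 idx=2: raw=0x37003 flags P=1 W=1 U=0 S=0
  ✗ PROTECTION_VIOLATION  [3 reads]
#2 VA=0x44320B83A (w,kernel):
  [0] read 0x25 idx=17: raw=0x3A007 flags P=1 W=1 U=1 S=0
  [1] read 0x3A idx=25: raw=0x3D007 flags P=1 W=1 U=1 S=0
  [2] read 0x3D idx=11: raw=0x41007 flags P=1 W=1 U=1 S=0
  ✓ 0x4183A  — 3 lookups
#3 VA=0x7C021941F (w,kernel):
  [0] read 0x25 idx=31: raw=0x42007 flags P=1 W=1 U=1 S=0
  [1] read 0x42 idx=1: raw=0x43007 flags P=1 W=1 U=1 S=0
  [2] read 0x43 idx=25: raw=0x45007 flags P=1 W=1 U=1 S=0
  ✓ 0x4541F  — 3 lookups
#4 VA=0x74341D979 (w,kernel):
  [0] read 0x25 idx=29: raw=0x49007 flags P=1 W=1 U=1 S=0
  [1] read 0x49 idx=26: raw=0x4A007 flags P=1 W=1 U=1 S=0
  [2] read 0x4A idx=29: raw=0x4D007 flags P=1 W=1 U=1 S=0
  ✓ 0x4D979  — 3 lookups
#5 VA=0x600014C33 (w,kernel):
  [0] read 0x25 idx=24: raw=0x51007 flags P=1 W=1 U=1 S=0
  [1] read 0x51 idx=0: raw=0x55007 flags P=1 W=1 U=1 S=0
  [2] read 0x55 idx=20: raw=0x56007 flags P=1 W=1 U=1 S=0
  ✓ 0x56C33  — 3 lookups
#6 VA=0x481E1531E (r,kernel):
  [0] read 0x25 idx=18: raw=0x5A007 flags P=1 W=1 U=1 S=0
  [1] read 0x5A idx=15: raw=0x5B007 flags P=1 W=1 U=1 S=0
  [2] read 0x5B idx=21: raw=0x5D007 flags P=1 W=1 U=1 S=0
  ✓ 0x5D31E  — 3 lookups
#7 VA=0x5C1010A2D (r,kernel):
  [0] read 0x25 idx=23: raw=0x5F007 flags P=1 W=1 U=1 S=0
  [1] read 0x5F idx=8: raw=0x61007 flags P=1 W=1 U=1 S=0
  [2] read 0x61 idx=16: raw=0x62007 flags P=1 W=1 U=1 S=0
  ✓ 0x62A2D  — 3 lookups

Access #0 PA: 0x2E0C4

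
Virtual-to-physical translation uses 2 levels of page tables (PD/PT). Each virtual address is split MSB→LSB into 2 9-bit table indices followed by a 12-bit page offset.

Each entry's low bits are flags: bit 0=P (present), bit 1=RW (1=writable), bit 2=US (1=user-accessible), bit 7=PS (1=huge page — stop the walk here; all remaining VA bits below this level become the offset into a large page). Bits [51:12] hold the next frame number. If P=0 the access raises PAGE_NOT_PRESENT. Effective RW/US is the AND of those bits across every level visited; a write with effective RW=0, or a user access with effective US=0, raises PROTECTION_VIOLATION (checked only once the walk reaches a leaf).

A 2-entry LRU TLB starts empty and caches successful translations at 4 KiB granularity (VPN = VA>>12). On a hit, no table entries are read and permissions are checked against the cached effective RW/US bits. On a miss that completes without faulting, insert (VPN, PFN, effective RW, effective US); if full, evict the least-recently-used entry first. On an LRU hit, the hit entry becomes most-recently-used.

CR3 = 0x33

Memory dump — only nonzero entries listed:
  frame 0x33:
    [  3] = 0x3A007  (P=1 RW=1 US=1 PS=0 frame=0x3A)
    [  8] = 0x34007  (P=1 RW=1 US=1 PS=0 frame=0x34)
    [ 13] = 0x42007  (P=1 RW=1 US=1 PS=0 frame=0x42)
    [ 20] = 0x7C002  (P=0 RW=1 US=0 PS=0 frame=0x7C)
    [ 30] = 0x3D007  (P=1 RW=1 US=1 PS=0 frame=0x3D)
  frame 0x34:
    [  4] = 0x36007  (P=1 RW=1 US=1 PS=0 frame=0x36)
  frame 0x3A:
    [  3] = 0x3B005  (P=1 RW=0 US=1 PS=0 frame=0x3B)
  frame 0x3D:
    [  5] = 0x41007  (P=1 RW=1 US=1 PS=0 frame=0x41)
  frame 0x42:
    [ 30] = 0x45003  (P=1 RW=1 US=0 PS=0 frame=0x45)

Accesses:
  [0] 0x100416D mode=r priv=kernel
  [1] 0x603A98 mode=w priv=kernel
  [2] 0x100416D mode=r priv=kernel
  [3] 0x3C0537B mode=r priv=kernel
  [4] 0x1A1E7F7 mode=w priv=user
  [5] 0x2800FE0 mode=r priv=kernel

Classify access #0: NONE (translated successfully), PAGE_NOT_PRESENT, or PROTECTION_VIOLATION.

Walk each access:
#0 VA=0x100416D (r,kernel):
  lvl0: tbl 0x33, slot 8 ⇒ 0x34007 (P1/RW1/US1/PS0)
  lvl1: tbl 0x34, slot 4 ⇒ 0x36007 (P1/RW1/US1/PS0)
  ✓ 0x3616D  — 2 lookups
#1 VA=0x603A98 (w,kernel):
  lvl0: tbl 0x33, slot 3 ⇒ 0x3A007 (P1/RW1/US1/PS0)
  lvl1: tbl 0x3A, slot 3 ⇒ 0x3B005 (P1/RW0/US1/PS0)
  ✗ PROTECTION_VIOLATION  [2 reads]
#2 VA=0x100416D (r,kernel):
  TLB hit vpn=0x1004 → PA=0x3616D
#3 VA=0x3C0537B (r,kernel):
  lvl0: tbl 0x33, slot 30 ⇒ 0x3D007 (P1/RW1/US1/PS0)
  lvl1: tbl 0x3D, slot 5 ⇒ 0x41007 (P1/RW1/US1/PS0)
  ✓ 0x4137B  — 2 lookups
#4 VA=0x1A1E7F7 (w,user):
  lvl0: tbl 0x33, slot 13 ⇒ 0x42007 (P1/RW1/US1/PS0)
  lvl1: tbl 0x42, slot 30 ⇒ 0x45003 (P1/RW1/US0/PS0)
  ✗ PROTECTION_VIOLATION  [2 reads]
#5 VA=0x2800FE0 (r,kernel):
  lvl0: tbl 0x33, slot 20 ⇒ 0x7C002 (P0/RW1/US0/PS0)
  ✗ PAGE_NOT_PRESENT  [1 reads]

Access #0 fault: NONE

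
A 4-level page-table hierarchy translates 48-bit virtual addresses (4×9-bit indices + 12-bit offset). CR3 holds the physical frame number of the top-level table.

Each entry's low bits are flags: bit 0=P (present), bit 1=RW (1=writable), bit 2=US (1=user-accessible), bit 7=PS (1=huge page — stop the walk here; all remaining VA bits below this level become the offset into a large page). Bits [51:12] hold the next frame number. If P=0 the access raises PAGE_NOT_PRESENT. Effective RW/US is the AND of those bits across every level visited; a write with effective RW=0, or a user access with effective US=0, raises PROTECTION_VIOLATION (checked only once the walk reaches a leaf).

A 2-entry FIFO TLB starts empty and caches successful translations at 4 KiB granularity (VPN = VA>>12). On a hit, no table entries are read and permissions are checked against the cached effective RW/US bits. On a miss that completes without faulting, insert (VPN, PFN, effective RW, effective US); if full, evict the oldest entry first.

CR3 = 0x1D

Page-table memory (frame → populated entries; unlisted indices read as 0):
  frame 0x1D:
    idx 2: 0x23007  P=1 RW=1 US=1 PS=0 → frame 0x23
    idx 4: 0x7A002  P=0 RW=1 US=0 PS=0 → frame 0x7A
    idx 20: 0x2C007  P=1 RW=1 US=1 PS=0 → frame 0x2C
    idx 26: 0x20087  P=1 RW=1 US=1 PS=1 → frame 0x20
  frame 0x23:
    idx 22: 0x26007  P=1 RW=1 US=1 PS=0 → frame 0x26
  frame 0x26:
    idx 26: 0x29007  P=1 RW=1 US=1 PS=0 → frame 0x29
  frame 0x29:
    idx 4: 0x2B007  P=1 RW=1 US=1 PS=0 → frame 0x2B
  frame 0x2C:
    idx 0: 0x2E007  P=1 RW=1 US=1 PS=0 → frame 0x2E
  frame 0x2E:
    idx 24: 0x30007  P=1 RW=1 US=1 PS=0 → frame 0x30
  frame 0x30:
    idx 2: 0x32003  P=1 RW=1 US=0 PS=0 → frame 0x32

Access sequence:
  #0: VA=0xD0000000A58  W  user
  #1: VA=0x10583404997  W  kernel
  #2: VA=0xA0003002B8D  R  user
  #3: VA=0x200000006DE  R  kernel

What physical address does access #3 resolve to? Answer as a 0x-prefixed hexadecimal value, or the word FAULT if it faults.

Per-access translation:
#0 VA=0xD0000000A58 (w,user):
  lvl0: tbl 0x1D, slot 26 ⇒ 0x20087 (P1/RW1/US1/PS1)
  → PA=0x20A58 (huge @L0)  (1 entries read)
#1 VA=0x10583404997 (w,kernel):
  lvl0: tbl 0x1D, slot 2 ⇒ 0x23007 (P1/RW1/US1/PS0)
  lvl1: tbl 0x23, slot 22 ⇒ 0x26007 (P1/RW1/US1/PS0)
  lvl2: tbl 0x26, slot 26 ⇒ 0x29007 (P1/RW1/US1/PS0)
  lvl3: tbl 0x29, slot 4 ⇒ 0x2B007 (P1/RW1/US1/PS0)
  → PA=0x2B997  (4 entries read)
#2 VA=0xA0003002B8D (r,user):
  lvl0: tbl 0x1D, slot 20 ⇒ 0x2C007 (P1/RW1/US1/PS0)
  lvl1: tbl 0x2C, slot 0 ⇒ 0x2E007 (P1/RW1/US1/PS0)
  lvl2: tbl 0x2E, slot 24 ⇒ 0x30007 (P1/RW1/US1/PS0)
  lvl3: tbl 0x30, slot 2 ⇒ 0x32003 (P1/RW1/US0/PS0)
  ✗ PROTECTION_VIOLATION  [4 reads]
#3 VA=0x200000006DE (r,kernel):
  lvl0: tbl 0x1D, slot 4 ⇒ 0x7A002 (P0/RW1/US0/PS0)
  ✗ PAGE_NOT_PRESENT  [1 reads]

Access #3 PA: FAULT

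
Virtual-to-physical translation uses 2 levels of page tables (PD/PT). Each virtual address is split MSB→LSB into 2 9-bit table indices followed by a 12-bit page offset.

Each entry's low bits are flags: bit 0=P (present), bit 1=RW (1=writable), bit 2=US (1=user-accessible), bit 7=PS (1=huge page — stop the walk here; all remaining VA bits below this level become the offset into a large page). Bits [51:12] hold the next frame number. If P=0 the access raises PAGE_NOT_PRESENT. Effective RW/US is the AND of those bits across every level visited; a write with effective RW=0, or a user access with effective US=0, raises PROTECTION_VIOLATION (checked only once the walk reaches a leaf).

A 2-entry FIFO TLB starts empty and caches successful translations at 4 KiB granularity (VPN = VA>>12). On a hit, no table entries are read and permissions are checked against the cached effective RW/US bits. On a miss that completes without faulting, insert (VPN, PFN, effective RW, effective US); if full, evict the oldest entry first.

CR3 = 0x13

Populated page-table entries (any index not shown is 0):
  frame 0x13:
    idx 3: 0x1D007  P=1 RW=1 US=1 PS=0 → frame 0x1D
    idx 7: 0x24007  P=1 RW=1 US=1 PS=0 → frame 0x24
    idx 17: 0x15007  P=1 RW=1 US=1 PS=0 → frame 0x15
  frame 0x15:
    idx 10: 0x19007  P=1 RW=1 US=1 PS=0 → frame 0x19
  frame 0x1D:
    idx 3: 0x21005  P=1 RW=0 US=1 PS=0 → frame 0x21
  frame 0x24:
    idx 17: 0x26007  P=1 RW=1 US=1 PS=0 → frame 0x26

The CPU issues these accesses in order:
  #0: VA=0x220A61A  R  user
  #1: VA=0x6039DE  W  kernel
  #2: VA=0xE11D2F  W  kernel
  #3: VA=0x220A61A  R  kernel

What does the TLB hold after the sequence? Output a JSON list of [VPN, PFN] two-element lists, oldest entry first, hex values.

Per-access translation:
#0 VA=0x220A61A (r,user):
  L0: frame=0x13 idx=17 entry=0x15007 [P=1 RW=1 US=1 PS=0]
  L1: frame=0x15 idx=10 entry=0x19007 [P=1 RW=1 US=1 PS=0]
  ✓ 0x1961A  — 2 lookups
#1 VA=0x6039DE (w,kernel):
  L0: frame=0x13 idx=3 entry=0x1D007 [P=1 RW=1 US=1 PS=0]
  L1: frame=0x1D idx=3 entry=0x21005 [P=1 RW=0 US=1 PS=0]
  → PROTECTION_VIOLATION  (2 entries read)
#2 VA=0xE11D2F (w,kernel):
  L0: frame=0x13 idx=7 entry=0x24007 [P=1 RW=1 US=1 PS=0]
  L1: frame=0x24 idx=17 entry=0x26007 [P=1 RW=1 US=1 PS=0]
  ✓ 0x26D2F  — 2 lookups
#3 VA=0x220A61A (r,kernel):
  TLB hit vpn=0x220A → PA=0x1961A

TLB: [["0x220A", "0x19"], ["0xE11", "0x26"]]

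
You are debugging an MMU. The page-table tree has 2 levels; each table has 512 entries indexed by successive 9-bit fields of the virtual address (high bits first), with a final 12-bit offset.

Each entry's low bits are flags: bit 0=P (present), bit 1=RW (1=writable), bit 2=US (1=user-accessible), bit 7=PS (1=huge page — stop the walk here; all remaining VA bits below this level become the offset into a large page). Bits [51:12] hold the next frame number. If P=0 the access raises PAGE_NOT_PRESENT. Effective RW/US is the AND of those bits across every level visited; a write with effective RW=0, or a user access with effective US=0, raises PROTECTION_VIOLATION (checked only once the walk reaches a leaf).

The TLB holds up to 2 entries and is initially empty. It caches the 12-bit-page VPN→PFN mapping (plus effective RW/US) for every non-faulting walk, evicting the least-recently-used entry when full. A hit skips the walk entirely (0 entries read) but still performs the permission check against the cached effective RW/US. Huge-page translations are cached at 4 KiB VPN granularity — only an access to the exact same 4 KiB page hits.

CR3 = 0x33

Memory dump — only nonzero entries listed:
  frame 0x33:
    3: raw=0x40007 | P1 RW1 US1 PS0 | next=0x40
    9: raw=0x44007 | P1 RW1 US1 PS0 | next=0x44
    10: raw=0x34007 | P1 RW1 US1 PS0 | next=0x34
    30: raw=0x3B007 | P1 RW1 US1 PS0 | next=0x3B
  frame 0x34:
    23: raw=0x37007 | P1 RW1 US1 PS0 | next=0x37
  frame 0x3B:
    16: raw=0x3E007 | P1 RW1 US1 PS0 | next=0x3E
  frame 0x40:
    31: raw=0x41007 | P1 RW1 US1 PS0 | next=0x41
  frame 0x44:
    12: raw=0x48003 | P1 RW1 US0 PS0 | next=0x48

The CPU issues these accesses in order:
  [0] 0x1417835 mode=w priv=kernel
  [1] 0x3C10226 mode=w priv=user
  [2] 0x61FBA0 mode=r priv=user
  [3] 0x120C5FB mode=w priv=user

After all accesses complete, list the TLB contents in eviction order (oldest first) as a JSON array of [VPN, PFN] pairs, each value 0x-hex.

Per-access translation:
#0 VA=0x1417835 (w,kernel):
  L0 @0x33[10] → 0x34007  P=1,RW=1,US=1,PS=0
  L1 @0x34[23] → 0x37007  P=1,RW=1,US=1,PS=0
  → PA=0x37835  (2 entries read)
#1 VA=0x3C10226 (w,user):
  L0 @0x33[30] → 0x3B007  P=1,RW=1,US=1,PS=0
  L1 @0x3B[16] → 0x3E007  P=1,RW=1,US=1,PS=0
  → PA=0x3E226  (2 entries read)
#2 VA=0x61FBA0 (r,user):
  L0 @0x33[3] → 0x40007  P=1,RW=1,US=1,PS=0
  L1 @0x40[31] → 0x41007  P=1,RW=1,US=1,PS=0
  → PA=0x41BA0  (2 entries read)
#3 VA=0x120C5FB (w,user):
  L0 @0x33[9] → 0x44007  P=1,RW=1,US=1,PS=0
  L1 @0x44[12] → 0x48003  P=1,RW=1,US=0,PS=0
  ✗ PROTECTION_VIOLATION  [2 reads]

TLB: [["0x3C10", "0x3E"], ["0x61F", "0x41"]]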